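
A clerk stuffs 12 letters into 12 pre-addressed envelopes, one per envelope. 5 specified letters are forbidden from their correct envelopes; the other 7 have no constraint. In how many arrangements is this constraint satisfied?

312273360

Let A_j be the event that the j-th constrained one is fixed. By inclusion-exclusion over the 5 events:
Σ_{j=0}^{5} (-1)^j C(5,j)(12-j)!
= C(5,0)·12! - C(5,1)·11! + C(5,2)·10! - C(5,3)·9! + C(5,4)·8! - C(5,5)·7!
= 479001600 - 199584000 + 36288000 - 3628800 + 201600 - 5040
= 312273360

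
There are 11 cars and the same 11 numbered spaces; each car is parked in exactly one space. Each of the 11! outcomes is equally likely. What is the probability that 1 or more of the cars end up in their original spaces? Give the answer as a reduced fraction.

Favorable outcomes: Σ_{i≥1} C(11,i)·!(11-i) = 11·1334961 + 55·133496 + 165·14833 + 330·1854 + 462·265 + 462·44 + 330·9 + 165·2 + 55·1 + 11·0 + 1·1 = 25232230.
Total outcomes: 11! = 39916800.
Probability = 25232230/39916800 = 2523223/3991680.

2523223/3991680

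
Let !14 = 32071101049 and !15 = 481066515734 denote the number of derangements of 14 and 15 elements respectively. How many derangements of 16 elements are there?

!16 = (16-1)·(!15 + !14) = 15·(481066515734 + 32071101049) = 15·513137616783 = 7697064251745.

7697064251745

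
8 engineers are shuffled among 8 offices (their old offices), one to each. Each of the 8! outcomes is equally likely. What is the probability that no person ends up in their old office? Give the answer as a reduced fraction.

Favorable outcomes: !8 = 14833.
Total outcomes: 8! = 40320.
Probability = 14833/40320 = 2119/5760.

2119/5760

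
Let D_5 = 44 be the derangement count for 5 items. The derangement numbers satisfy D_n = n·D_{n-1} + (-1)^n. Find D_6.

D_6 = 6·44 + 1 = 265.

265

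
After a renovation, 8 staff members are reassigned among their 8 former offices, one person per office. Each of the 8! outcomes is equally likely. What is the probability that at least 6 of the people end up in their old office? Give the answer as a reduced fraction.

Favorable outcomes: Σ_{i≥6} C(8,i)·!(8-i) = 28·1 + 8·0 + 1·1 = 29.
Total outcomes: 8! = 40320.
Probability = 29/40320 = 29/40320.

29/40320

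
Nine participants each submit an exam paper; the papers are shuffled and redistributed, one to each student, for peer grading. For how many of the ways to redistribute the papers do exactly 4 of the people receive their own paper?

5544

Choose which 4 of the 9 are fixed: C(9,4) = 126.
The remaining 5 must be deranged: !5 = 44.
Total: 126 × 44 = 5544.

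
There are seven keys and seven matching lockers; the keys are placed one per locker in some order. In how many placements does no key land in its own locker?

Recurrence: !7 = 6·(!6 + !5).
!7 = 6·(265 + 44) = 6·309 = 1854

1854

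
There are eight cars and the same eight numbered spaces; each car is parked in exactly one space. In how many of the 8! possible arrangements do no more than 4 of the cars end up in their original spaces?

40179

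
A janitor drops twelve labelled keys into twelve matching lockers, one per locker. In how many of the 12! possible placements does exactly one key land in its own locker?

176214840

Choose which one of the 12 is fixed: C(12,1) = 12.
The remaining 11 must be deranged: !11 = 14684570.
Total: 12 × 14684570 = 176214840.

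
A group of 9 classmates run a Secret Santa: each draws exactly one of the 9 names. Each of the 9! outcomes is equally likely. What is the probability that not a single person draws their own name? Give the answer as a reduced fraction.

Favorable outcomes: !9 = 133496.
Total outcomes: 9! = 362880.
Probability = 133496/362880 = 16687/45360.

16687/45360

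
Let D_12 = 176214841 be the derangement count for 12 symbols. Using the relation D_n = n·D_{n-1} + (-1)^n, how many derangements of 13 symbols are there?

D_13 = 13·176214841 - 1 = 2290792932.

2290792932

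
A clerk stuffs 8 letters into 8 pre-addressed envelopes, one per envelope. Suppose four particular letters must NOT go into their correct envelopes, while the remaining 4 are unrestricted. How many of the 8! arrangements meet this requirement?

Let A_j be the event that the j-th constrained one is fixed. By inclusion-exclusion over the 4 events:
Σ_{j=0}^{4} (-1)^j C(4,j)(8-j)!
= C(4,0)·8! - C(4,1)·7! + C(4,2)·6! - C(4,3)·5! + C(4,4)·4!
= 40320 - 20160 + 4320 - 480 + 24
= 24024

24024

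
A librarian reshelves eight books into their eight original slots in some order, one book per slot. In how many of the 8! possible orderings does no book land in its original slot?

14833

Recurrence: !8 = 7·(!7 + !6).
!8 = 7·(1854 + 265) = 7·2119 = 14833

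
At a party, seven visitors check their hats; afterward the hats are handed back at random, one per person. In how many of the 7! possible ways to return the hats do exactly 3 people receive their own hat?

315

Pick the 3 fixed positions: C(7,3) = 35 ways.
The remaining 4 must be deranged: !4 = 9.
Total: 35 × 9 = 315.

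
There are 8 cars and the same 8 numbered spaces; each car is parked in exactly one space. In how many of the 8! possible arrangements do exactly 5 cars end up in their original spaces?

Pick the 5 fixed positions: C(8,5) = 56 ways.
The remaining 3 must be deranged: !3 = 2.
Total: 56 × 2 = 112.

112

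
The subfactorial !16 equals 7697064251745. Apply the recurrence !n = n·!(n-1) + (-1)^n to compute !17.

!17 = 17·7697064251745 - 1 = 130850092279664.

130850092279664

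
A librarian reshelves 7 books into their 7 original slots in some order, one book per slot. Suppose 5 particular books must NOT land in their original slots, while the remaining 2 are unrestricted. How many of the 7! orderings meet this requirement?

2428

Inclusion-exclusion on the 5 forbidden self-matches:
Σ_{j=0}^{5} (-1)^j C(5,j)(7-j)!
= C(5,0)·7! - C(5,1)·6! + C(5,2)·5! - C(5,3)·4! + C(5,4)·3! - C(5,5)·2!
= 5040 - 3600 + 1200 - 240 + 30 - 2
= 2428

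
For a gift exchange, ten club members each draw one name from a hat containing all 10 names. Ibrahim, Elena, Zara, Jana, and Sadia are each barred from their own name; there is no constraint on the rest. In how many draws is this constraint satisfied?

Let A_j be the event that the j-th constrained one is fixed. By inclusion-exclusion over the 5 events:
Σ_{j=0}^{5} (-1)^j C(5,j)(10-j)!
= C(5,0)·10! - C(5,1)·9! + C(5,2)·8! - C(5,3)·7! + C(5,4)·6! - C(5,5)·5!
= 3628800 - 1814400 + 403200 - 50400 + 3600 - 120
= 2170680

2170680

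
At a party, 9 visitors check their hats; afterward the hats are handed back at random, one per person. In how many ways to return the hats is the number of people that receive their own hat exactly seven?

Pick the 7 fixed positions: C(9,7) = 36 ways.
The remaining 2 must be deranged: !2 = 1.
Total: 36 × 1 = 36.

36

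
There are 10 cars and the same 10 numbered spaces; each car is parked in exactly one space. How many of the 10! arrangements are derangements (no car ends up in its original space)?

1334961

By inclusion-exclusion, !10 = Σ (-1)^k · 10!/k! for k=0..10
= 10! - 10!/1! + 10!/2! - 10!/3! + 10!/4! - 10!/5! + 10!/6! - 10!/7! + 10!/8! - 10!/9! + 10!/10!
= 3628800 - 3628800 + 1814400 - 604800 + 151200 - 30240 + 5040 - 720 + 90 - 10 + 1
= 1334961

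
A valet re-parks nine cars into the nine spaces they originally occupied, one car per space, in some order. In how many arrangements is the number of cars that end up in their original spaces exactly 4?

5544

Pick the 4 fixed positions: C(9,4) = 126 ways.
The other 5 form a derangement: !5 = 44.
Total: 126 × 44 = 5544.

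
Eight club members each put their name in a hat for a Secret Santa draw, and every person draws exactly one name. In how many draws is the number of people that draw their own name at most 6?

40319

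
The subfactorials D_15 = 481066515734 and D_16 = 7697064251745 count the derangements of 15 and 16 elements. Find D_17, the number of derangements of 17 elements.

130850092279664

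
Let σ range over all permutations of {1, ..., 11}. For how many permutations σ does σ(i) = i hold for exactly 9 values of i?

Choose which 9 of the 11 are fixed: C(11,9) = 55.
The remaining 2 must be deranged: !2 = 1.
Total: 55 × 1 = 55.

55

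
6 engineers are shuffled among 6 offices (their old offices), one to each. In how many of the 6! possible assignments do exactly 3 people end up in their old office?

Choose which 3 of the 6 are fixed: C(6,3) = 20.
The remaining 3 must be deranged: !3 = 2.
Total: 20 × 2 = 40.

40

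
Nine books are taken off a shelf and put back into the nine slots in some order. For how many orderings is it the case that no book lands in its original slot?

133496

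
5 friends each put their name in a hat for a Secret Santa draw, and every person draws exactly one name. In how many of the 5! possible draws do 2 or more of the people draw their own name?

31

# with exactly i fixed is C(5,i)·!(5-i); sum over i=2..5:
  i=2: C(5,2)·!3 = 10·2 = 20
  i=3: C(5,3)·!2 = 10·1 = 10
  i=4: C(5,4)·!1 = 5·0 = 0
  i=5: C(5,5)·!0 = 1·1 = 1
Total = 31.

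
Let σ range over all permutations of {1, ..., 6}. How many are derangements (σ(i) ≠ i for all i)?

265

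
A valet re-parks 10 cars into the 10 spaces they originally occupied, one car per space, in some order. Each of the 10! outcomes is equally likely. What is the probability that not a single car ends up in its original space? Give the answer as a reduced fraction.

16481/44800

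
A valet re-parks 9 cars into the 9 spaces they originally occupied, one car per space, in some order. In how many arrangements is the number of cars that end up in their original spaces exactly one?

Pick the single fixed position: C(9,1) = 9 ways.
The other 8 form a derangement: !8 = 14833.
Total: 9 × 14833 = 133497.

133497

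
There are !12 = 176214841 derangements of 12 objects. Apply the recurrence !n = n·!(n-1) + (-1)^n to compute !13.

!13 = 13·176214841 - 1 = 2290792932.

2290792932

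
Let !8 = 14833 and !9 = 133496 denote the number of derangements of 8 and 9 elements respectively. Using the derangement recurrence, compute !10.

!10 = (10-1)·(!9 + !8) = 9·(133496 + 14833) = 9·148329 = 1334961.

1334961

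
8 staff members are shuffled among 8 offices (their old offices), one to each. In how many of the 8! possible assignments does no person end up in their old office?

14833

The subfactorial !8 = [8!/e] (nearest integer).
8! = 40320, and 40320/e ≈ 14832.90, so !8 = 14833.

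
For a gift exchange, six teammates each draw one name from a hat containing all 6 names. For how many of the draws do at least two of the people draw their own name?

# with exactly i fixed is C(6,i)·!(6-i); sum over i=2..6:
  i=2: C(6,2)·!4 = 15·9 = 135
  i=3: C(6,3)·!3 = 20·2 = 40
  i=4: C(6,4)·!2 = 15·1 = 15
  i=5: C(6,5)·!1 = 6·0 = 0
  i=6: C(6,6)·!0 = 1·1 = 1
Total = 191.

191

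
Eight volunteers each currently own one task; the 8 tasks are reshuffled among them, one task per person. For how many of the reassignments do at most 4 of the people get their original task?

40179

Sum C(8,i)·!(8-i) for i = 0..4:
  i=0: C(8,0)·!8 = 1·14833 = 14833
  i=1: C(8,1)·!7 = 8·1854 = 14832
  i=2: C(8,2)·!6 = 28·265 = 7420
  i=3: C(8,3)·!5 = 56·44 = 2464
  i=4: C(8,4)·!4 = 70·9 = 630
Total = 40179.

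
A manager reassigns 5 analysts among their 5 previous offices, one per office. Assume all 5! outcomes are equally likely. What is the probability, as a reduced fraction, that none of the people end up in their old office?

11/30

Favorable outcomes: !5 = 44.
Total outcomes: 5! = 120.
Probability = 44/120 = 11/30.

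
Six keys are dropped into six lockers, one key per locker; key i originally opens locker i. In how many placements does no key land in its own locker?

The number of derangements of 6 is !6 = Σ_{k=0}^{6} (-1)^k·6!/k!
= 6! - 6!/1! + 6!/2! - 6!/3! + 6!/4! - 6!/5! + 6!/6!
= 720 - 720 + 360 - 120 + 30 - 6 + 1
= 265

265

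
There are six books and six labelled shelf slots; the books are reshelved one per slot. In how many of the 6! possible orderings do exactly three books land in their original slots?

Pick the 3 fixed positions: C(6,3) = 20 ways.
The other 3 form a derangement: !3 = 2.
Total: 20 × 2 = 40.

40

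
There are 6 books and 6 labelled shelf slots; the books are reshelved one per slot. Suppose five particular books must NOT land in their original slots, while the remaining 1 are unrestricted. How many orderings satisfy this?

309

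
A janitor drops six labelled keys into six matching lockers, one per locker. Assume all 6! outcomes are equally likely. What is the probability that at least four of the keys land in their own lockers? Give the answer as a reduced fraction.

1/45

Favorable outcomes: Σ_{i≥4} C(6,i)·!(6-i) = 15·1 + 6·0 + 1·1 = 16.
Total outcomes: 6! = 720.
Probability = 16/720 = 1/45.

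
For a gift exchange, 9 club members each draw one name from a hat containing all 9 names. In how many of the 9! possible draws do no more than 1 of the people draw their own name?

# with exactly i fixed is C(9,i)·!(9-i); sum over i=0..1:
  i=0: C(9,0)·!9 = 1·133496 = 133496
  i=1: C(9,1)·!8 = 9·14833 = 133497
Total = 266993.

266993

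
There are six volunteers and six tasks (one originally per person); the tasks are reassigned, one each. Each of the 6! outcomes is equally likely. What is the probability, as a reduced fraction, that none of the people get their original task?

Favorable outcomes: !6 = 265.
Total outcomes: 6! = 720.
Probability = 265/720 = 53/144.

53/144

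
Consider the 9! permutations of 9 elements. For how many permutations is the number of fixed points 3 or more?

29143

# with exactly i fixed is C(9,i)·!(9-i); sum over i=3..9:
  i=3: C(9,3)·!6 = 84·265 = 22260
  i=4: C(9,4)·!5 = 126·44 = 5544
  i=5: C(9,5)·!4 = 126·9 = 1134
  i=6: C(9,6)·!3 = 84·2 = 168
  i=7: C(9,7)·!2 = 36·1 = 36
  i=8: C(9,8)·!1 = 9·0 = 0
  i=9: C(9,9)·!0 = 1·1 = 1
Total = 29143.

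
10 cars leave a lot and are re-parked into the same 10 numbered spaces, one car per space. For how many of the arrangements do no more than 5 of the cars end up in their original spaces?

# with exactly i fixed is C(10,i)·!(10-i); sum over i=0..5:
  i=0: C(10,0)·!10 = 1·1334961 = 1334961
  i=1: C(10,1)·!9 = 10·133496 = 1334960
  i=2: C(10,2)·!8 = 45·14833 = 667485
  i=3: C(10,3)·!7 = 120·1854 = 222480
  i=4: C(10,4)·!6 = 210·265 = 55650
  i=5: C(10,5)·!5 = 252·44 = 11088
Total = 3626624.

3626624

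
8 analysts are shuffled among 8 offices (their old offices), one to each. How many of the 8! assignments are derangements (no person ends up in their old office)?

14833

!8 is the nearest integer to 8!/e.
8! = 40320, and 40320/e ≈ 14832.90, so !8 = 14833.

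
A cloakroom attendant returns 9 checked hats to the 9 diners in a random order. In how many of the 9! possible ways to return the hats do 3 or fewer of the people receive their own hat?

Sum C(9,i)·!(9-i) for i = 0..3:
  i=0: C(9,0)·!9 = 1·133496 = 133496
  i=1: C(9,1)·!8 = 9·14833 = 133497
  i=2: C(9,2)·!7 = 36·1854 = 66744
  i=3: C(9,3)·!6 = 84·265 = 22260
Total = 355997.

355997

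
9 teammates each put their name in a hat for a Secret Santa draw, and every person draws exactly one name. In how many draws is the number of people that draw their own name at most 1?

266993

# with exactly i fixed is C(9,i)·!(9-i); sum over i=0..1:
  i=0: C(9,0)·!9 = 1·133496 = 133496
  i=1: C(9,1)·!8 = 9·14833 = 133497
Total = 266993.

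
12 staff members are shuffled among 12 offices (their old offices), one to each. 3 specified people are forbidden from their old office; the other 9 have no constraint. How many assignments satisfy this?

Inclusion-exclusion on the 3 forbidden self-matches:
Σ_{j=0}^{3} (-1)^j C(3,j)(12-j)!
= C(3,0)·12! - C(3,1)·11! + C(3,2)·10! - C(3,3)·9!
= 479001600 - 119750400 + 10886400 - 362880
= 369774720

369774720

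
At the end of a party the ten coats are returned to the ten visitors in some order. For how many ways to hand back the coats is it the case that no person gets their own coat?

1334961

Use !n = n·!(n-1) + (-1)^n.
!10 = 10·133496 + 1 = 1334961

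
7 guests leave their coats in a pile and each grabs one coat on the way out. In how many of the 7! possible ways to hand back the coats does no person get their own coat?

1854

!7 is the nearest integer to 7!/e.
7! = 5040, and 5040/e ≈ 1854.11, so !7 = 1854.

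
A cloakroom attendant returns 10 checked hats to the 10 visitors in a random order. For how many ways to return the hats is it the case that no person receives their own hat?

Recurrence: !10 = 10·!9 + (-1)^10.
!10 = 10·133496 + 1 = 1334961

1334961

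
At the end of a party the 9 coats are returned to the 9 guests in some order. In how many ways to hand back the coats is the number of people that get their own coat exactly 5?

Pick the 5 fixed positions: C(9,5) = 126 ways.
The remaining 4 must be deranged: !4 = 9.
Total: 126 × 9 = 1134.

1134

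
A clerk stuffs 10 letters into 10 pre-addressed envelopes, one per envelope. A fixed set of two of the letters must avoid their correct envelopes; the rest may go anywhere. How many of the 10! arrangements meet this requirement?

2943360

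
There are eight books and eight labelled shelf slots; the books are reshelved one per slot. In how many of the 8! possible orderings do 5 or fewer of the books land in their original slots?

# with exactly i fixed is C(8,i)·!(8-i); sum over i=0..5:
  i=0: C(8,0)·!8 = 1·14833 = 14833
  i=1: C(8,1)·!7 = 8·1854 = 14832
  i=2: C(8,2)·!6 = 28·265 = 7420
  i=3: C(8,3)·!5 = 56·44 = 2464
  i=4: C(8,4)·!4 = 70·9 = 630
  i=5: C(8,5)·!3 = 56·2 = 112
Total = 40291.

40291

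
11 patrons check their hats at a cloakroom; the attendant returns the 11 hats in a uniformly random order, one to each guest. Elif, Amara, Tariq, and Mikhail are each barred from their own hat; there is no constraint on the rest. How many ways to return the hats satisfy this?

27422640

Inclusion-exclusion on the 4 forbidden self-matches:
Σ_{j=0}^{4} (-1)^j C(4,j)(11-j)!
= C(4,0)·11! - C(4,1)·10! + C(4,2)·9! - C(4,3)·8! + C(4,4)·7!
= 39916800 - 14515200 + 2177280 - 161280 + 5040
= 27422640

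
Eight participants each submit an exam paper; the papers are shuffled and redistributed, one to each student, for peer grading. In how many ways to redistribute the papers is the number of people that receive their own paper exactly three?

2464

Choose which 3 of the 8 are fixed: C(8,3) = 56.
The remaining 5 must be deranged: !5 = 44.
Total: 56 × 44 = 2464.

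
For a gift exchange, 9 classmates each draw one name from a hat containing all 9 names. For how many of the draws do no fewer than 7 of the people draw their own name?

37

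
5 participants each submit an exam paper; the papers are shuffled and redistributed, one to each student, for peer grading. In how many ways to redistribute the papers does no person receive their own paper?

44

The number of derangements of 5 is !5 = Σ_{k=0}^{5} (-1)^k·5!/k!
= 5! - 5!/1! + 5!/2! - 5!/3! + 5!/4! - 5!/5!
= 120 - 120 + 60 - 20 + 5 - 1
= 44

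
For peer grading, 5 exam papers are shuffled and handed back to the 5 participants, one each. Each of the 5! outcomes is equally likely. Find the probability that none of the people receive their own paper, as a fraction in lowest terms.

11/30

Favorable outcomes: !5 = 44.
Total outcomes: 5! = 120.
Probability = 44/120 = 11/30.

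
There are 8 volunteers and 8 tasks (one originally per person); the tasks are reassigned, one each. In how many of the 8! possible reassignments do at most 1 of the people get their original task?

Sum C(8,i)·!(8-i) for i = 0..1:
  i=0: C(8,0)·!8 = 1·14833 = 14833
  i=1: C(8,1)·!7 = 8·1854 = 14832
Total = 29665.

29665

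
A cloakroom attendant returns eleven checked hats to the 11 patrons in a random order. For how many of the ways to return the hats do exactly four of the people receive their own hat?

Pick the 4 fixed positions: C(11,4) = 330 ways.
The remaining 7 must be deranged: !7 = 1854.
Total: 330 × 1854 = 611820.

611820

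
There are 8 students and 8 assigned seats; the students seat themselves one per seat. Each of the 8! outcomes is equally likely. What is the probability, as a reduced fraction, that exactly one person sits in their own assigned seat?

103/280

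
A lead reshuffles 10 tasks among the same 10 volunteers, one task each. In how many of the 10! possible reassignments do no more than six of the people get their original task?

3628514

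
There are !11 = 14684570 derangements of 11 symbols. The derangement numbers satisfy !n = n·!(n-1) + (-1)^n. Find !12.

176214841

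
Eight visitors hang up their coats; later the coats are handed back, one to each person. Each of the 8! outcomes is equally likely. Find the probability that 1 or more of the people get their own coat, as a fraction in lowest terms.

Favorable outcomes: Σ_{i≥1} C(8,i)·!(8-i) = 8·1854 + 28·265 + 56·44 + 70·9 + 56·2 + 28·1 + 8·0 + 1·1 = 25487.
Total outcomes: 8! = 40320.
Probability = 25487/40320 = 3641/5760.

3641/5760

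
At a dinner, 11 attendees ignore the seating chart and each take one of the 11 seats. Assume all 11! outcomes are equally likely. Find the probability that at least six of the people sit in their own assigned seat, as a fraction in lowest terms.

Favorable outcomes: Σ_{i≥6} C(11,i)·!(11-i) = 462·44 + 330·9 + 165·2 + 55·1 + 11·0 + 1·1 = 23684.
Total outcomes: 11! = 39916800.
Probability = 23684/39916800 = 5921/9979200.

5921/9979200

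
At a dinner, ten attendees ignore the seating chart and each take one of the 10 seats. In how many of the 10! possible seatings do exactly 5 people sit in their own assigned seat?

Pick the 5 fixed positions: C(10,5) = 252 ways.
The other 5 form a derangement: !5 = 44.
Total: 252 × 44 = 11088.

11088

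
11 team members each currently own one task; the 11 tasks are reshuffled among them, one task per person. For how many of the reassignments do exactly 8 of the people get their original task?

330

Pick the 8 fixed positions: C(11,8) = 165 ways.
The remaining 3 must be deranged: !3 = 2.
Total: 165 × 2 = 330.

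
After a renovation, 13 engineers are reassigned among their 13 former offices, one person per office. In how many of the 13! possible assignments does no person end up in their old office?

The subfactorial !13 = [13!/e] (nearest integer).
13! = 6227020800, and 6227020800/e ≈ 2290792932.07, so !13 = 2290792932.

2290792932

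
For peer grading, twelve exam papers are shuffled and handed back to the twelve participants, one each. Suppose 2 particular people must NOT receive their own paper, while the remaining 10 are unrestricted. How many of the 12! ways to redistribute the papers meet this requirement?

402796800

Let A_j be the event that the j-th constrained one is fixed. By inclusion-exclusion over the 2 events:
Σ_{j=0}^{2} (-1)^j C(2,j)(12-j)!
= C(2,0)·12! - C(2,1)·11! + C(2,2)·10!
= 479001600 - 79833600 + 3628800
= 402796800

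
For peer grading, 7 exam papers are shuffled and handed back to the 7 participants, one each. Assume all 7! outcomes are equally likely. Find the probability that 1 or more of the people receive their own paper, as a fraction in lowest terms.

177/280

Favorable outcomes: Σ_{i≥1} C(7,i)·!(7-i) = 7·265 + 21·44 + 35·9 + 35·2 + 21·1 + 7·0 + 1·1 = 3186.
Total outcomes: 7! = 5040.
Probability = 3186/5040 = 177/280.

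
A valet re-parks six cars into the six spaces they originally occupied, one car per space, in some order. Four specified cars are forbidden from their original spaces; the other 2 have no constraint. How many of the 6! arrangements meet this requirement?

362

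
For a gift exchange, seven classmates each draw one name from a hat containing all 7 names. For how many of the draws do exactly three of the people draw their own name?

Pick the 3 fixed positions: C(7,3) = 35 ways.
The remaining 4 must be deranged: !4 = 9.
Total: 35 × 9 = 315.

315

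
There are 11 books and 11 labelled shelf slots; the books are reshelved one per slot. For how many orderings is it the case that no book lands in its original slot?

14684570

!11 = 11! · Σ_{k=0}^{11} (-1)^k/k!
= 11! - 11!/1! + 11!/2! - 11!/3! + 11!/4! - 11!/5! + 11!/6! - 11!/7! + 11!/8! - 11!/9! + 11!/10! - 11!/11!
= 39916800 - 39916800 + 19958400 - 6652800 + 1663200 - 332640 + 55440 - 7920 + 990 - 110 + 11 - 1
= 14684570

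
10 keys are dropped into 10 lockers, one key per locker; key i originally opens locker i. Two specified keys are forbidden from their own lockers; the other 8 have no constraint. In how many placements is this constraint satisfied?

Inclusion-exclusion on the 2 forbidden self-matches:
Σ_{j=0}^{2} (-1)^j C(2,j)(10-j)!
= C(2,0)·10! - C(2,1)·9! + C(2,2)·8!
= 3628800 - 725760 + 40320
= 2943360

2943360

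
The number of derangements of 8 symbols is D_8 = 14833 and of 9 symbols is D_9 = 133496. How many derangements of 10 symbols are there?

1334961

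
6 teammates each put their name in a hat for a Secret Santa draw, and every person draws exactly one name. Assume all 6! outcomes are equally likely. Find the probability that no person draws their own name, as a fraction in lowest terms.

53/144

Favorable outcomes: !6 = 265.
Total outcomes: 6! = 720.
Probability = 265/720 = 53/144.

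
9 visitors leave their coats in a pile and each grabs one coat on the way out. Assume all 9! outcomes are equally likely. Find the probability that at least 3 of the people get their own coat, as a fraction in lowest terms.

29143/362880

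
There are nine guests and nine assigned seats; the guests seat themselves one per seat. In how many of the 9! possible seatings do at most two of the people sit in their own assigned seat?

333737

# with exactly i fixed is C(9,i)·!(9-i); sum over i=0..2:
  i=0: C(9,0)·!9 = 1·133496 = 133496
  i=1: C(9,1)·!8 = 9·14833 = 133497
  i=2: C(9,2)·!7 = 36·1854 = 66744
Total = 333737.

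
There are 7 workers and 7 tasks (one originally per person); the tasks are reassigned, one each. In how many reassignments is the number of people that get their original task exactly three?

315

Pick the 3 fixed positions: C(7,3) = 35 ways.
The remaining 4 must be deranged: !4 = 9.
Total: 35 × 9 = 315.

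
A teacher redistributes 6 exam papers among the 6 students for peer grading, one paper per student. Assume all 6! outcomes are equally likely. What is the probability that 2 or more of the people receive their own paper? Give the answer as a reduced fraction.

Favorable outcomes: Σ_{i≥2} C(6,i)·!(6-i) = 15·9 + 20·2 + 15·1 + 6·0 + 1·1 = 191.
Total outcomes: 6! = 720.
Probability = 191/720 = 191/720.

191/720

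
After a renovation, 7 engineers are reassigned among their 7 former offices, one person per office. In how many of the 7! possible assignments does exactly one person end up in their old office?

Pick the single fixed position: C(7,1) = 7 ways.
The remaining 6 must be deranged: !6 = 265.
Total: 7 × 265 = 1855.

1855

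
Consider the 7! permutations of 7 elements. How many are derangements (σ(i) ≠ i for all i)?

The number of derangements of 7 is !7 = Σ_{k=0}^{7} (-1)^k·7!/k!
= 7! - 7!/1! + 7!/2! - 7!/3! + 7!/4! - 7!/5! + 7!/6! - 7!/7!
= 5040 - 5040 + 2520 - 840 + 210 - 42 + 7 - 1
= 1854

1854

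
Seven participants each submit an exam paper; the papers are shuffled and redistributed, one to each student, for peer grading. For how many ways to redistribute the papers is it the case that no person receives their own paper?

1854

Use !n = (n-1)(!(n-1) + !(n-2)).
!7 = 6·(265 + 44) = 6·309 = 1854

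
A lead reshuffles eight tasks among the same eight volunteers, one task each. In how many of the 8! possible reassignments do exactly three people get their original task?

2464

Pick the 3 fixed positions: C(8,3) = 56 ways.
The remaining 5 must be deranged: !5 = 44.
Total: 56 × 44 = 2464.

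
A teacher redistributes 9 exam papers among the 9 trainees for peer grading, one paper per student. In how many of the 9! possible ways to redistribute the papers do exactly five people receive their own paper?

1134

Choose which 5 of the 9 are fixed: C(9,5) = 126.
The other 4 form a derangement: !4 = 9.
Total: 126 × 9 = 1134.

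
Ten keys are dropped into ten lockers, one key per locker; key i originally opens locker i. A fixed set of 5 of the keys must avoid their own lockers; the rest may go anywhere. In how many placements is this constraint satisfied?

2170680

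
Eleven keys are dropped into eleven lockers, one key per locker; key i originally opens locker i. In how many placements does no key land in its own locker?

14684570

By inclusion-exclusion, !11 = Σ (-1)^k · 11!/k! for k=0..11
= 11! - 11!/1! + 11!/2! - 11!/3! + 11!/4! - 11!/5! + 11!/6! - 11!/7! + 11!/8! - 11!/9! + 11!/10! - 11!/11!
= 39916800 - 39916800 + 19958400 - 6652800 + 1663200 - 332640 + 55440 - 7920 + 990 - 110 + 11 - 1
= 14684570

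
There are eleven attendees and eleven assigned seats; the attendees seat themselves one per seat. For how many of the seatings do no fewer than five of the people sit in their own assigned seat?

146114

Sum C(11,i)·!(11-i) for i = 5..11:
  i=5: C(11,5)·!6 = 462·265 = 122430
  i=6: C(11,6)·!5 = 462·44 = 20328
  i=7: C(11,7)·!4 = 330·9 = 2970
  i=8: C(11,8)·!3 = 165·2 = 330
  i=9: C(11,9)·!2 = 55·1 = 55
  i=10: C(11,10)·!1 = 11·0 = 0
  i=11: C(11,11)·!0 = 1·1 = 1
Total = 146114.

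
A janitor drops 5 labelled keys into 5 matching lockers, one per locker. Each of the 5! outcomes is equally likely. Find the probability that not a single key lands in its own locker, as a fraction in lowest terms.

Favorable outcomes: !5 = 44.
Total outcomes: 5! = 120.
Probability = 44/120 = 11/30.

11/30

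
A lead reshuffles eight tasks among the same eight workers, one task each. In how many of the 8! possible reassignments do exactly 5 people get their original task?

Choose which 5 of the 8 are fixed: C(8,5) = 56.
The other 3 form a derangement: !3 = 2.
Total: 56 × 2 = 112.

112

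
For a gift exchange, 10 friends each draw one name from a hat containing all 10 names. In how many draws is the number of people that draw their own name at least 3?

291394

Sum C(10,i)·!(10-i) for i = 3..10:
  i=3: C(10,3)·!7 = 120·1854 = 222480
  i=4: C(10,4)·!6 = 210·265 = 55650
  i=5: C(10,5)·!5 = 252·44 = 11088
  i=6: C(10,6)·!4 = 210·9 = 1890
  i=7: C(10,7)·!3 = 120·2 = 240
  i=8: C(10,8)·!2 = 45·1 = 45
  i=9: C(10,9)·!1 = 10·0 = 0
  i=10: C(10,10)·!0 = 1·1 = 1
Total = 291394.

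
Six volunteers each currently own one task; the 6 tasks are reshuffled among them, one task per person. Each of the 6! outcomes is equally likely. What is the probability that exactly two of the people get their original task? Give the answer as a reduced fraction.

3/16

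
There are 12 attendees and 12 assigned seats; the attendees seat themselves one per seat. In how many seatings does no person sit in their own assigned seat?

176214841

The number of derangements of 12 is !12 = Σ_{k=0}^{12} (-1)^k·12!/k!
= 12! - 12!/1! + 12!/2! - 12!/3! + 12!/4! - 12!/5! + 12!/6! - 12!/7! + 12!/8! - 12!/9! + 12!/10! - 12!/11! + 12!/12!
= 479001600 - 479001600 + 239500800 - 79833600 + 19958400 - 3991680 + 665280 - 95040 + 11880 - 1320 + 132 - 12 + 1
= 176214841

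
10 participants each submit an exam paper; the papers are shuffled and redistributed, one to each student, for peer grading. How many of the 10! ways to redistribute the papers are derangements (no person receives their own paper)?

By inclusion-exclusion, !10 = Σ (-1)^k · 10!/k! for k=0..10
= 10! - 10!/1! + 10!/2! - 10!/3! + 10!/4! - 10!/5! + 10!/6! - 10!/7! + 10!/8! - 10!/9! + 10!/10!
= 3628800 - 3628800 + 1814400 - 604800 + 151200 - 30240 + 5040 - 720 + 90 - 10 + 1
= 1334961

1334961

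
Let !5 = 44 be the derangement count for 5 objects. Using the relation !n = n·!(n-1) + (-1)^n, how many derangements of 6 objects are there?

265

!6 = 6·44 + 1 = 265.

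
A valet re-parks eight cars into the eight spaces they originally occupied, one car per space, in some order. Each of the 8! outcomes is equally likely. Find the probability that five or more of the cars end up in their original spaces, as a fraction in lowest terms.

Favorable outcomes: Σ_{i≥5} C(8,i)·!(8-i) = 56·2 + 28·1 + 8·0 + 1·1 = 141.
Total outcomes: 8! = 40320.
Probability = 141/40320 = 47/13440.

47/13440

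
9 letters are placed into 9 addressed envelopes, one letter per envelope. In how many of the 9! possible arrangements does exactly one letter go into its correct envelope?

133497

Choose which one of the 9 is fixed: C(9,1) = 9.
The remaining 8 must be deranged: !8 = 14833.
Total: 9 × 14833 = 133497.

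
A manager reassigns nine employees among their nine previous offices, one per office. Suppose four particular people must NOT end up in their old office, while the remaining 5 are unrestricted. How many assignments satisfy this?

Let A_j be the event that the j-th constrained one is fixed. By inclusion-exclusion over the 4 events:
Σ_{j=0}^{4} (-1)^j C(4,j)(9-j)!
= C(4,0)·9! - C(4,1)·8! + C(4,2)·7! - C(4,3)·6! + C(4,4)·5!
= 362880 - 161280 + 30240 - 2880 + 120
= 229080

229080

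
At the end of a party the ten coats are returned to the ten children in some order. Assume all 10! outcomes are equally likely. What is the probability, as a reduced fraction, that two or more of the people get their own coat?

958879/3628800

Favorable outcomes: Σ_{i≥2} C(10,i)·!(10-i) = 45·14833 + 120·1854 + 210·265 + 252·44 + 210·9 + 120·2 + 45·1 + 10·0 + 1·1 = 958879.
Total outcomes: 10! = 3628800.
Probability = 958879/3628800 = 958879/3628800.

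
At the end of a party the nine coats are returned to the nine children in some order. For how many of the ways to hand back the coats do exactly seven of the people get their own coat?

36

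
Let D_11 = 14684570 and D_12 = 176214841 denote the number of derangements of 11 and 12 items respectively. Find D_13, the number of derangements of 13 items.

2290792932

D_13 = (13-1)·(D_12 + D_11) = 12·(176214841 + 14684570) = 12·190899411 = 2290792932.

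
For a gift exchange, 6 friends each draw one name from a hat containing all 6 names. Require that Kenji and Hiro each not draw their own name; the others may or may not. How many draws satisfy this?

Let A_j be the event that the j-th constrained one is fixed. By inclusion-exclusion over the 2 events:
Σ_{j=0}^{2} (-1)^j C(2,j)(6-j)!
= C(2,0)·6! - C(2,1)·5! + C(2,2)·4!
= 720 - 240 + 24
= 504

504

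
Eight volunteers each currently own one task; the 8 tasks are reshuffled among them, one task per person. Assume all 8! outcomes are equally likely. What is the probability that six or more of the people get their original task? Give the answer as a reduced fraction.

Favorable outcomes: Σ_{i≥6} C(8,i)·!(8-i) = 28·1 + 8·0 + 1·1 = 29.
Total outcomes: 8! = 40320.
Probability = 29/40320 = 29/40320.

29/40320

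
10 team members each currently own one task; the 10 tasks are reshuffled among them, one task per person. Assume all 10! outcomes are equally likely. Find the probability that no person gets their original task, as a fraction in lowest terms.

Favorable outcomes: !10 = 1334961.
Total outcomes: 10! = 3628800.
Probability = 1334961/3628800 = 16481/44800.

16481/44800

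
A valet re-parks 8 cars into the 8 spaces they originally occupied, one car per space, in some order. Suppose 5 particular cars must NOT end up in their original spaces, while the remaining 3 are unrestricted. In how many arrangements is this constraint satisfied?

21234

Let A_j be the event that the j-th constrained one is fixed. By inclusion-exclusion over the 5 events:
Σ_{j=0}^{5} (-1)^j C(5,j)(8-j)!
= C(5,0)·8! - C(5,1)·7! + C(5,2)·6! - C(5,3)·5! + C(5,4)·4! - C(5,5)·3!
= 40320 - 25200 + 7200 - 1200 + 120 - 6
= 21234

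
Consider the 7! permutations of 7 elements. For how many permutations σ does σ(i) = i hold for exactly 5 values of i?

Choose which 5 of the 7 are fixed: C(7,5) = 21.
The other 2 form a derangement: !2 = 1.
Total: 21 × 1 = 21.

21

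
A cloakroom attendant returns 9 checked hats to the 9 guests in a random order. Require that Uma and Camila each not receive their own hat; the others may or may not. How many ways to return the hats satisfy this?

Let A_j be the event that the j-th constrained one is fixed. By inclusion-exclusion over the 2 events:
Σ_{j=0}^{2} (-1)^j C(2,j)(9-j)!
= C(2,0)·9! - C(2,1)·8! + C(2,2)·7!
= 362880 - 80640 + 5040
= 287280

287280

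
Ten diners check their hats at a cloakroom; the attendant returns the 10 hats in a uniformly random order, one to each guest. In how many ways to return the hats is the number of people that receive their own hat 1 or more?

2293839

Sum C(10,i)·!(10-i) for i = 1..10:
  i=1: C(10,1)·!9 = 10·133496 = 1334960
  i=2: C(10,2)·!8 = 45·14833 = 667485
  i=3: C(10,3)·!7 = 120·1854 = 222480
  i=4: C(10,4)·!6 = 210·265 = 55650
  i=5: C(10,5)·!5 = 252·44 = 11088
  i=6: C(10,6)·!4 = 210·9 = 1890
  i=7: C(10,7)·!3 = 120·2 = 240
  i=8: C(10,8)·!2 = 45·1 = 45
  i=9: C(10,9)·!1 = 10·0 = 0
  i=10: C(10,10)·!0 = 1·1 = 1
Total = 2293839.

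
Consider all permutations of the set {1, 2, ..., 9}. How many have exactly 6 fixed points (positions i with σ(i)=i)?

168

Pick the 6 fixed positions: C(9,6) = 84 ways.
The other 3 form a derangement: !3 = 2.
Total: 84 × 2 = 168.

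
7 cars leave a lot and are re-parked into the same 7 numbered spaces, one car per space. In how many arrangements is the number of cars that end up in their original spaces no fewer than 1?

3186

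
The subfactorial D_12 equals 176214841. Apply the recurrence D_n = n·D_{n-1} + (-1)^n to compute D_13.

2290792932

D_13 = 13·176214841 - 1 = 2290792932.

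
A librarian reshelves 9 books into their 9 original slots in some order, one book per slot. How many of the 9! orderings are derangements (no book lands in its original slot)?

133496

!9 = 9! · Σ_{k=0}^{9} (-1)^k/k!
= 9! - 9!/1! + 9!/2! - 9!/3! + 9!/4! - 9!/5! + 9!/6! - 9!/7! + 9!/8! - 9!/9!
= 362880 - 362880 + 181440 - 60480 + 15120 - 3024 + 504 - 72 + 9 - 1
= 133496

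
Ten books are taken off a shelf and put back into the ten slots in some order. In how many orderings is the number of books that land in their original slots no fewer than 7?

286

Sum C(10,i)·!(10-i) for i = 7..10:
  i=7: C(10,7)·!3 = 120·2 = 240
  i=8: C(10,8)·!2 = 45·1 = 45
  i=9: C(10,9)·!1 = 10·0 = 0
  i=10: C(10,10)·!0 = 1·1 = 1
Total = 286.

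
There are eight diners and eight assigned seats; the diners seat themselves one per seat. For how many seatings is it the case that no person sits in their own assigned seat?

14833

!8 = 8! · Σ_{k=0}^{8} (-1)^k/k!
= 8! - 8!/1! + 8!/2! - 8!/3! + 8!/4! - 8!/5! + 8!/6! - 8!/7! + 8!/8!
= 40320 - 40320 + 20160 - 6720 + 1680 - 336 + 56 - 8 + 1
= 14833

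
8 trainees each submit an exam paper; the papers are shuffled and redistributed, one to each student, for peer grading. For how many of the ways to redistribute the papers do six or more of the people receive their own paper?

29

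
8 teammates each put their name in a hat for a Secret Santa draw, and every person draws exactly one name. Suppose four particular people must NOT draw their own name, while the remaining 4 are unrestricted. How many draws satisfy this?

Let A_j be the event that the j-th constrained one is fixed. By inclusion-exclusion over the 4 events:
Σ_{j=0}^{4} (-1)^j C(4,j)(8-j)!
= C(4,0)·8! - C(4,1)·7! + C(4,2)·6! - C(4,3)·5! + C(4,4)·4!
= 40320 - 20160 + 4320 - 480 + 24
= 24024

24024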